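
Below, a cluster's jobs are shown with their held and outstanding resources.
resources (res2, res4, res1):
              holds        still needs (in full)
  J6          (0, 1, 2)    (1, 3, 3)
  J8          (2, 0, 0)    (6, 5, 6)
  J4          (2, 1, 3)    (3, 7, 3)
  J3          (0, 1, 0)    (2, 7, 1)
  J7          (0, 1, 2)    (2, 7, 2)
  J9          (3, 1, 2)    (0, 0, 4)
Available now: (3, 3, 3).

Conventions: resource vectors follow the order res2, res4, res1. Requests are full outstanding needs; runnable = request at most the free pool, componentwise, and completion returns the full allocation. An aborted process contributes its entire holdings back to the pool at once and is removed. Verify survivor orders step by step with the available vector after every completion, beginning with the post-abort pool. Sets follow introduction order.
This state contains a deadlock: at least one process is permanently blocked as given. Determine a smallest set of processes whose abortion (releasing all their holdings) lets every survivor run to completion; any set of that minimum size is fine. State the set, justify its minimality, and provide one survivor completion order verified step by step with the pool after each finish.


Abort J4 and J7.
Key observation: J3 was stuck for good until J4 and J7 gave back (2, 2, 5); in the order shown it finishes at step 3.
No one abort is enough; case by case: J6 alone leaves J4 blocked (short on res4); J8 alone leaves J4 blocked (short on res4); J4 alone leaves J3 blocked (short on res4); J3 alone leaves J4 blocked (short on res4); J7 alone leaves J4 blocked (short on res4); J9 alone leaves J4 blocked (short on res4).
One survivor order: J9, J6, J3, J8. Step-by-step check (post-abort pool first):
  pool = (5, 5, 8)
  run J9 (needs (0, 0, 4), free (5, 5, 8)); after release of (3, 1, 2) the pool is (8, 6, 10)
  run J6 (needs (1, 3, 3), free (8, 6, 10)); after release of (0, 1, 2) the pool is (8, 7, 12)
  run J3 (needs (2, 7, 1), free (8, 7, 12)); after release of (0, 1, 0) the pool is (8, 8, 12)
  run J8 (needs (6, 5, 6), free (8, 8, 12)); after release of (2, 0, 0) the pool is (10, 8, 12)


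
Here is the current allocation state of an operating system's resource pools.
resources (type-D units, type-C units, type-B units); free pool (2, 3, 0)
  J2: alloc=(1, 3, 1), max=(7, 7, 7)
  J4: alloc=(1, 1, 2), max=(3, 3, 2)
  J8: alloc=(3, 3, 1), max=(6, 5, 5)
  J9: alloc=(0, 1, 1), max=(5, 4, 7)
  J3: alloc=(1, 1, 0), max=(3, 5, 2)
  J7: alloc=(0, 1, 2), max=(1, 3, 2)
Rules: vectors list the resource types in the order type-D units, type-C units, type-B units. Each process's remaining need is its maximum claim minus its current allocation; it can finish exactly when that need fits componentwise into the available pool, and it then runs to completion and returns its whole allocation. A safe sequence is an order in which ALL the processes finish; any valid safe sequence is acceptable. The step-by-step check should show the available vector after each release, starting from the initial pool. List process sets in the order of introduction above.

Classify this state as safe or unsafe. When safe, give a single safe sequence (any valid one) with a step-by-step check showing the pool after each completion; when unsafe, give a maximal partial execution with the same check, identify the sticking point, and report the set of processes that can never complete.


The state is UNSAFE.
Key observation: even finishing J4, J7, J8, J3 leaves just (7, 9, 5) free — too little type-B units for any of the remaining processes.
A maximal execution: J4, J7, J8, J3 — then nothing else fits. Walking it through:
  pool = (2, 3, 0)
  J4: need (2, 2, 0) fits (2, 3, 0); releases (1, 1, 2), pool now (3, 4, 2)
  J7: need (1, 2, 0) fits (3, 4, 2); releases (0, 1, 2), pool now (3, 5, 4)
  J8: need (3, 2, 4) fits (3, 5, 4); releases (3, 3, 1), pool now (6, 8, 5)
  J3: need (2, 4, 2) fits (6, 8, 5); releases (1, 1, 0), pool now (7, 9, 5)
  blocked: J2 wants (6, 4, 6), pool (7, 9, 5) — not enough type-B units
  blocked: J9 wants (5, 3, 6), pool (7, 9, 5) — not enough type-B units
Never able to finish: J2 and J9.


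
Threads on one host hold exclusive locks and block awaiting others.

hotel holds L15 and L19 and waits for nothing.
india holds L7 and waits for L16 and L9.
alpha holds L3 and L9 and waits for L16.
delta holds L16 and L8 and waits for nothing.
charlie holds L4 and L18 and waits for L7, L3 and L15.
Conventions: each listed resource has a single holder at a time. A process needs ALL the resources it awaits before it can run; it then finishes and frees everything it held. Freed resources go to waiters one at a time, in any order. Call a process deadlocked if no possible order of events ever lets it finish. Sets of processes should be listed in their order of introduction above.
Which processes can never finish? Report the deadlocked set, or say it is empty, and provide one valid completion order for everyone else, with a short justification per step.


No process is deadlocked.
Key observation: although several processes wait, no cycle exists — each chain bottoms out at a free runner.
A valid finishing order for the others: delta, alpha, india, hotel, charlie.
Verifying each step:
  run delta (it waits on nothing); releases L16 and L8
  alpha: everything it awaited (L16) is free; runs, freeing L3 and L9
  india: everything it awaited (L16 and L9) is free; runs, freeing L7
  run hotel (it waits on nothing); releases L15 and L19
  charlie: everything it awaited (L7, L3 and L15) is free; runs, freeing L4 and L18


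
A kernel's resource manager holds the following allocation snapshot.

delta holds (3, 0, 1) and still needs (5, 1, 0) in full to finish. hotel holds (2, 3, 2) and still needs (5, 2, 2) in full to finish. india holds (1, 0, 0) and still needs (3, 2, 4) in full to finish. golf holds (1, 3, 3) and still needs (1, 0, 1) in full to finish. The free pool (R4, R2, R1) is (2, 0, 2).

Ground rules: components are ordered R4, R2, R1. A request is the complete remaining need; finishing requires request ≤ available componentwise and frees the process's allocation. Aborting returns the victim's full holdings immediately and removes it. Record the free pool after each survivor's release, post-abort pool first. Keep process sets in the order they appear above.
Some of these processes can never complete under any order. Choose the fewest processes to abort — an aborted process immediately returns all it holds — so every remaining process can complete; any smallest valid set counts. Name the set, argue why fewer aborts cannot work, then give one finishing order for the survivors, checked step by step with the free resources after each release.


Abort hotel.
Key observation: delta had no path to completion before; after the abort of hotel ((2, 3, 2) returned), step 2 is where it fits.
Minimality: the empty abort set fails — the state is deadlocked as it stands.
Survivors finish in the order: golf, delta, india. Step-by-step check (pool after the aborts first):
  pool = (4, 3, 4)
  golf: need (1, 0, 1) fits (4, 3, 4); releases (1, 3, 3), pool now (5, 6, 7)
  delta: need (5, 1, 0) fits (5, 6, 7); releases (3, 0, 1), pool now (8, 6, 8)
  india: need (3, 2, 4) fits (8, 6, 8); releases (1, 0, 0), pool now (9, 6, 8)


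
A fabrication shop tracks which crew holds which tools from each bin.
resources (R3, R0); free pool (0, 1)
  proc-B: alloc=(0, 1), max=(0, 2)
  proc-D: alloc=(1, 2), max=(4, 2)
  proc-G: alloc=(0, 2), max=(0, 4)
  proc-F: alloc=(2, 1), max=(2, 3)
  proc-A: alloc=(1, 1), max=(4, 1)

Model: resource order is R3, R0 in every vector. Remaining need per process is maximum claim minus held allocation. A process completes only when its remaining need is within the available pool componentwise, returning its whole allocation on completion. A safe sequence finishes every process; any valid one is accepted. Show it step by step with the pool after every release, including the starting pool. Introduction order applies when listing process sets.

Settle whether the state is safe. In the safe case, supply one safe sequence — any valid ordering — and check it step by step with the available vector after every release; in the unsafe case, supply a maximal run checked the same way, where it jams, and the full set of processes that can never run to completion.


The state is UNSAFE.
Key observation: R3 is the bottleneck — with proc-B, proc-G, proc-F done the pool holds (2, 5), short of every remaining need.
A maximal execution: proc-B, proc-G, proc-F — then nothing else fits. Step-by-step check:
  pool = (0, 1)
  run proc-B (needs (0, 1), free (0, 1)); after release of (0, 1) the pool is (0, 2)
  run proc-G (needs (0, 2), free (0, 2)); after release of (0, 2) the pool is (0, 4)
  run proc-F (needs (0, 2), free (0, 4)); after release of (2, 1) the pool is (2, 5)
  blocked: proc-D wants (3, 0), pool (2, 5) — not enough R3
  blocked: proc-A wants (3, 0), pool (2, 5) — not enough R3
Processes that can never finish: proc-D and proc-A.


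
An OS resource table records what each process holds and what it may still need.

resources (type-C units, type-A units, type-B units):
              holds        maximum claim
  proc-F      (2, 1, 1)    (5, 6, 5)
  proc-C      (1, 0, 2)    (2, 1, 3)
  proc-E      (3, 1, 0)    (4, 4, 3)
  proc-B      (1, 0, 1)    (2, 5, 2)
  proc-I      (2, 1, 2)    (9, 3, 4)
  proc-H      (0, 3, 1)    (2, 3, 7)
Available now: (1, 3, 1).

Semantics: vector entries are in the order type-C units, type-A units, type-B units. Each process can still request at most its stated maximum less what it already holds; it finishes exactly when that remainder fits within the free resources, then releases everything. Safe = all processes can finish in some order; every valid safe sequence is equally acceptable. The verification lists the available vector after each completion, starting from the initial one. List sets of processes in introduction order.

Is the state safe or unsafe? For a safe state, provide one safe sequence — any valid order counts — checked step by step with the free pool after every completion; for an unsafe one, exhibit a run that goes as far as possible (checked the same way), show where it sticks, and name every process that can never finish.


UNSAFE — no complete ordering exists.
Key observation: after proc-C, proc-E the pool peaks at (5, 4, 3), and each blocked process is short somewhere: proc-F on type-A units, type-B units; proc-B on type-A units; proc-I on type-C units; proc-H on type-B units.
Going as far as possible: proc-C, proc-E; after that, nothing fits. Verifying each step:
  pool = (1, 3, 1)
  run proc-C (needs (1, 1, 1), free (1, 3, 1)); after release of (1, 0, 2) the pool is (2, 3, 3)
  run proc-E (needs (1, 3, 3), free (2, 3, 3)); after release of (3, 1, 0) the pool is (5, 4, 3)
  proc-F cannot run: need (3, 5, 4) vs free (5, 4, 3) (insufficient type-A units and type-B units)
  proc-B cannot run: need (1, 5, 1) vs free (5, 4, 3) (insufficient type-A units)
  proc-I cannot run: need (7, 2, 2) vs free (5, 4, 3) (insufficient type-C units)
  proc-H cannot run: need (2, 0, 6) vs free (5, 4, 3) (insufficient type-B units)
Permanently blocked: proc-F, proc-B, proc-I and proc-H.


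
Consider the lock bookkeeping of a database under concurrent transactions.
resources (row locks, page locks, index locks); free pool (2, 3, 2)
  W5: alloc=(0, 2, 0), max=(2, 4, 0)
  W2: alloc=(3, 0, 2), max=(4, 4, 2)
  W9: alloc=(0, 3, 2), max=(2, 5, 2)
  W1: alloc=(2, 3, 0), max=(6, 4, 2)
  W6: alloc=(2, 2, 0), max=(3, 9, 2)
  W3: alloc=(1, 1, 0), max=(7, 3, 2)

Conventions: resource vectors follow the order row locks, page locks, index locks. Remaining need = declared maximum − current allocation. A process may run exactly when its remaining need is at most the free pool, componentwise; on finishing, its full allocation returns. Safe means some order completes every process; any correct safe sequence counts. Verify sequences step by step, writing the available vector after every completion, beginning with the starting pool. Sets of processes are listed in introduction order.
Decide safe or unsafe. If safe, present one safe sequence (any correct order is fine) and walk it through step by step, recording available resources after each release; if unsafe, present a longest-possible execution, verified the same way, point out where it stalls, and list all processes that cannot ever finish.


SAFE — a valid safe sequence is W5, W9, W6, W2, W1, W3.
Key observation: W5 is the earliest step where a requested resource binds exactly: need (2, 2, 0), pool (2, 3, 2) at its turn.
Walking it through:
  pool = (2, 3, 2)
  W5 needs (2, 2, 0) <= (2, 3, 2) -> finishes; pool += (0, 2, 0) = (2, 5, 2)
  W9 needs (2, 2, 0) <= (2, 5, 2) -> finishes; pool += (0, 3, 2) = (2, 8, 4)
  W6 needs (1, 7, 2) <= (2, 8, 4) -> finishes; pool += (2, 2, 0) = (4, 10, 4)
  W2 needs (1, 4, 0) <= (4, 10, 4) -> finishes; pool += (3, 0, 2) = (7, 10, 6)
  W1 needs (4, 1, 2) <= (7, 10, 6) -> finishes; pool += (2, 3, 0) = (9, 13, 6)
  W3 needs (6, 2, 2) <= (9, 13, 6) -> finishes; pool += (1, 1, 0) = (10, 14, 6)


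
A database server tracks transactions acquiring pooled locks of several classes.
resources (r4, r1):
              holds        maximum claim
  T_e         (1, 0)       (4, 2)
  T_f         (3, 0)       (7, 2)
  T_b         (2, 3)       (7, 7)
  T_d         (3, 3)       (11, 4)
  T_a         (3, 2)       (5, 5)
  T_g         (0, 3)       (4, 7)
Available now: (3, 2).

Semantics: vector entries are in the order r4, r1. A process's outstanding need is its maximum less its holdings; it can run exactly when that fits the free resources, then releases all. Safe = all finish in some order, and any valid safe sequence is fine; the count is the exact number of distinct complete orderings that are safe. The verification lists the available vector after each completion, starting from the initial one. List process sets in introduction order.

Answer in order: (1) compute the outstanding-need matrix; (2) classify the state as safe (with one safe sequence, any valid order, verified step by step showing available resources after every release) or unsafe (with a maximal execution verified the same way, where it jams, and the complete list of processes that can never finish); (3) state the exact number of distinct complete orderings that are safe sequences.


(1) Outstanding need per process (order r4, r1):
  T_e: (3, 2)
  T_f: (4, 2)
  T_b: (5, 4)
  T_d: (8, 1)
  T_a: (2, 3)
  T_g: (4, 4)
(2) UNSAFE.
Key observation: after T_e, T_f the pool peaks at (7, 2), and each blocked process is short somewhere: T_b on r1; T_d on r4; T_a on r1; T_g on r1.
Going as far as possible: T_e, T_f; after that, nothing fits. Verifying each step:
  pool = (3, 2)
  T_e: need (3, 2) fits (3, 2); releases (1, 0), pool now (4, 2)
  T_f: need (4, 2) fits (4, 2); releases (3, 0), pool now (7, 2)
  T_b cannot run: need (5, 4) vs free (7, 2) (insufficient r1)
  T_d cannot run: need (8, 1) vs free (7, 2) (insufficient r4)
  T_a cannot run: need (2, 3) vs free (7, 2) (insufficient r1)
  T_g cannot run: need (4, 4) vs free (7, 2) (insufficient r1)
Processes that can never finish: T_b, T_d, T_a and T_g.
(3) The exact count: 0 of the possible complete orderings are safe sequences.


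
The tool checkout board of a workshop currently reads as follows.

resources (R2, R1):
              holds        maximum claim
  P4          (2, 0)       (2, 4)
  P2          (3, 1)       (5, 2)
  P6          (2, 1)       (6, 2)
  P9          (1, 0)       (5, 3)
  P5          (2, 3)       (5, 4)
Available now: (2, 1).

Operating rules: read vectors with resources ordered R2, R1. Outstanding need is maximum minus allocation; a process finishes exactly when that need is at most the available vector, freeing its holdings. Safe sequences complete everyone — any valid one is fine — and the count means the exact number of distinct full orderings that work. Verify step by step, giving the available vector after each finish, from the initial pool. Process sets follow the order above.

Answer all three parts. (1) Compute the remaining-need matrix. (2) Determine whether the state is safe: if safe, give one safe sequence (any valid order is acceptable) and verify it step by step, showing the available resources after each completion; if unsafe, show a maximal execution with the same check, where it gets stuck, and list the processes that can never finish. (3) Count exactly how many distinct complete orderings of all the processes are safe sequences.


(1) Need matrix, components ordered R2, R1:
  P4: (0, 4)
  P2: (2, 1)
  P6: (4, 1)
  P9: (4, 3)
  P5: (3, 1)
(2) SAFE — a valid safe sequence is P2, P5, P4, P6, P9.
Key observation: at P2 the run first touches a limit — (2, 1) against (2, 1), exact on a resource it actually requests.
Check, step by step:
  pool = (2, 1)
  run P2 (needs (2, 1), free (2, 1)); after release of (3, 1) the pool is (5, 2)
  run P5 (needs (3, 1), free (5, 2)); after release of (2, 3) the pool is (7, 5)
  run P4 (needs (0, 4), free (7, 5)); after release of (2, 0) the pool is (9, 5)
  run P6 (needs (4, 1), free (9, 5)); after release of (2, 1) the pool is (11, 6)
  run P9 (needs (4, 3), free (11, 6)); after release of (1, 0) the pool is (12, 6)
(3) Precisely 9 of the possible complete orderings are safe sequences.


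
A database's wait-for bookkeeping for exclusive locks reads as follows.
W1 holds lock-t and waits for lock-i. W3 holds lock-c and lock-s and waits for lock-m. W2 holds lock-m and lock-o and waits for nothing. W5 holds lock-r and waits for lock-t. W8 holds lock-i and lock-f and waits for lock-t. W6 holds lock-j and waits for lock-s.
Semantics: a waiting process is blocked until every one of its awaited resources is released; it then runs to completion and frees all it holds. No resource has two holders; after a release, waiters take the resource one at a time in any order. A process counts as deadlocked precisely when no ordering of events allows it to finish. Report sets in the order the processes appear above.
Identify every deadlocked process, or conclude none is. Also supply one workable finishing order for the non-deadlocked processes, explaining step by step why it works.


Deadlocked: W1, W5 and W8.
Key observation: along W1 -> W8 -> W1, each member waits on what the next one holds — a deadlock; W5 waits into the deadlock from upstream.
The rest can finish in the order W2, W3, W6.
Check, step by step:
  run W2 (it waits on nothing); releases lock-m and lock-o
  W3: everything it awaited (lock-m) is free; runs, freeing lock-c and lock-s
  W6: everything it awaited (lock-s) is free; runs, freeing lock-j


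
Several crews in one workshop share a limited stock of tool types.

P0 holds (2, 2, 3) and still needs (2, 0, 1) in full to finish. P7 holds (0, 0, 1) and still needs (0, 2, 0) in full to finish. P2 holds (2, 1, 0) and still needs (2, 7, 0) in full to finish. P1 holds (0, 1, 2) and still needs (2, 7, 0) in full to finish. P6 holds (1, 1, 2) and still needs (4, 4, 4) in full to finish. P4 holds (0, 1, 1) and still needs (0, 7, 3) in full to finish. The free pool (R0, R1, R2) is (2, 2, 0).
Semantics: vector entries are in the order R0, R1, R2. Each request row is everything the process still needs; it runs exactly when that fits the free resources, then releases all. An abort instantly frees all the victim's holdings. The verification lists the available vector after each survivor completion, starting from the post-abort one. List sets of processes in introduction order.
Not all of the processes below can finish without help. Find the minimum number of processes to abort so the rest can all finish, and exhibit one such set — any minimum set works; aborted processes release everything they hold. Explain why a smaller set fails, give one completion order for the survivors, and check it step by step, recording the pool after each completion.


The answer: abort P2 and P4.
Key observation: P1 could never have finished before the abort; with (2, 2, 1) returned by P2 and P4, it fits at step 4.
Why nothing smaller works — every single abort fails: P0 alone leaves P2 blocked (short on R1); P7 alone leaves P2 blocked (short on R1); P2 alone leaves P1 blocked (short on R1); P1 alone leaves P2 blocked (short on R1); P6 alone leaves P2 blocked (short on R1); P4 alone leaves P2 blocked (short on R1).
The survivors complete as P0, P6, P7, P1. Step-by-step check (starting from the post-abort pool):
  pool = (4, 4, 1)
  run P0 (needs (2, 0, 1), free (4, 4, 1)); after release of (2, 2, 3) the pool is (6, 6, 4)
  run P6 (needs (4, 4, 4), free (6, 6, 4)); after release of (1, 1, 2) the pool is (7, 7, 6)
  run P7 (needs (0, 2, 0), free (7, 7, 6)); after release of (0, 0, 1) the pool is (7, 7, 7)
  run P1 (needs (2, 7, 0), free (7, 7, 7)); after release of (0, 1, 2) the pool is (7, 8, 9)


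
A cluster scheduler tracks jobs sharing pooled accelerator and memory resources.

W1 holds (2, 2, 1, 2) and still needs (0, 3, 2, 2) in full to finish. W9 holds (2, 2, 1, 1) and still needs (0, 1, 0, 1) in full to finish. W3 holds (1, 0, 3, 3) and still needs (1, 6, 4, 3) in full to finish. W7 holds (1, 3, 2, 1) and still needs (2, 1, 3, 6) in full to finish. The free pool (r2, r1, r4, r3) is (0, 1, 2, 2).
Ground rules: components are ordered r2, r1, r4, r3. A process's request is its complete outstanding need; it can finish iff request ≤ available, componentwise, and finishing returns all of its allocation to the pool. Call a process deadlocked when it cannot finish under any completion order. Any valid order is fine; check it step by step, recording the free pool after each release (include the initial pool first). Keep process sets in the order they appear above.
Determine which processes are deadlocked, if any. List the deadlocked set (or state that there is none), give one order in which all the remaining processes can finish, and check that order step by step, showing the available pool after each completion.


The deadlocked set is W3 and W7.
Key observation: after W9, W1 the pool peaks at (4, 5, 4, 5), and each blocked process is short somewhere: W3 on r1; W7 on r3.
One completion order for the rest: W9, W1. Walking it through:
  pool = (0, 1, 2, 2)
  W9 needs (0, 1, 0, 1) <= (0, 1, 2, 2) -> finishes; pool += (2, 2, 1, 1) = (2, 3, 3, 3)
  W1 needs (0, 3, 2, 2) <= (2, 3, 3, 3) -> finishes; pool += (2, 2, 1, 2) = (4, 5, 4, 5)
None of the blocked processes ever fits:
  blocked: W3 wants (1, 6, 4, 3), pool (4, 5, 4, 5) — not enough r1
  blocked: W7 wants (2, 1, 3, 6), pool (4, 5, 4, 5) — not enough r3


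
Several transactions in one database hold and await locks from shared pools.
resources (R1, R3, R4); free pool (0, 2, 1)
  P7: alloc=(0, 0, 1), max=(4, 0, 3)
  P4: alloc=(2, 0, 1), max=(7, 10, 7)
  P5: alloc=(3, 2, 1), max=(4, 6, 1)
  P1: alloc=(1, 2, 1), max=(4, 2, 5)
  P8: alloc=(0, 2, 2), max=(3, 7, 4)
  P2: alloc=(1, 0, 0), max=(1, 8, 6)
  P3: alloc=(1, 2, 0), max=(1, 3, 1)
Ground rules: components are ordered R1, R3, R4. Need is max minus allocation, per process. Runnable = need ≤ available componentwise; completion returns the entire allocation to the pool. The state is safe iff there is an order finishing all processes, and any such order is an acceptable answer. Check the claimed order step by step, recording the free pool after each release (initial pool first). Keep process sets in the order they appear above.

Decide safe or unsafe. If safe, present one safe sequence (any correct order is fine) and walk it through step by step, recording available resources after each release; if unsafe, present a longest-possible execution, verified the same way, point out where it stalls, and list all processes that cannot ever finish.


The state is SAFE; one workable sequence: P3, P5, P8, P1, P7, P2, P4.
Key observation: P3 marks the first exact bind of the order: its need (0, 1, 1) fits the free (0, 2, 1) with zero slack on a requested resource.
Walking it through:
  pool = (0, 2, 1)
  P3: need (0, 1, 1) fits (0, 2, 1); releases (1, 2, 0), pool now (1, 4, 1)
  P5: need (1, 4, 0) fits (1, 4, 1); releases (3, 2, 1), pool now (4, 6, 2)
  P8: need (3, 5, 2) fits (4, 6, 2); releases (0, 2, 2), pool now (4, 8, 4)
  P1: need (3, 0, 4) fits (4, 8, 4); releases (1, 2, 1), pool now (5, 10, 5)
  P7: need (4, 0, 2) fits (5, 10, 5); releases (0, 0, 1), pool now (5, 10, 6)
  P2: need (0, 8, 6) fits (5, 10, 6); releases (1, 0, 0), pool now (6, 10, 6)
  P4: need (5, 10, 6) fits (6, 10, 6); releases (2, 0, 1), pool now (8, 10, 7)


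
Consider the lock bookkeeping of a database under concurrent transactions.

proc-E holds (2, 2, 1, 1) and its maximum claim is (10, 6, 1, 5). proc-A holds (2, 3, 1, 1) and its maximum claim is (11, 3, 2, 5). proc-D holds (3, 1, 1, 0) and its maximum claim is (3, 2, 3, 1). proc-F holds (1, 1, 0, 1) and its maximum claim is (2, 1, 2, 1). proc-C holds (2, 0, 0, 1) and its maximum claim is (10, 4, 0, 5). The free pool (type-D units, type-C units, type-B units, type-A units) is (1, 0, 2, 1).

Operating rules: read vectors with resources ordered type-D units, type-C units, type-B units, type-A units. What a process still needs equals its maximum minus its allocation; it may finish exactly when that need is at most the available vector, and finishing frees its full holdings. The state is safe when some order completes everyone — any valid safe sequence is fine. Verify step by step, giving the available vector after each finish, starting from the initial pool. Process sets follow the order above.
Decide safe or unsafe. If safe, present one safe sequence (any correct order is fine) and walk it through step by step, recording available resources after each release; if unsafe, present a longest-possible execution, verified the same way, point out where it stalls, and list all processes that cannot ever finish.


UNSAFE.
Key observation: after proc-F, proc-D complete, (5, 2, 3, 2) is the best the pool ever gets, yet each leftover process wants more type-D units.
Going as far as possible: proc-F, proc-D; after that, nothing fits. Verifying each step:
  pool = (1, 0, 2, 1)
  proc-F: need (1, 0, 2, 0) fits (1, 0, 2, 1); releases (1, 1, 0, 1), pool now (2, 1, 2, 2)
  proc-D: need (0, 1, 2, 1) fits (2, 1, 2, 2); releases (3, 1, 1, 0), pool now (5, 2, 3, 2)
  proc-E still needs (8, 4, 0, 4) but only (5, 2, 3, 2) is free — short on type-D units, type-C units and type-A units
  proc-A still needs (9, 0, 1, 4) but only (5, 2, 3, 2) is free — short on type-D units and type-A units
  proc-C still needs (8, 4, 0, 4) but only (5, 2, 3, 2) is free — short on type-D units, type-C units and type-A units
Never able to finish: proc-E, proc-A and proc-C.


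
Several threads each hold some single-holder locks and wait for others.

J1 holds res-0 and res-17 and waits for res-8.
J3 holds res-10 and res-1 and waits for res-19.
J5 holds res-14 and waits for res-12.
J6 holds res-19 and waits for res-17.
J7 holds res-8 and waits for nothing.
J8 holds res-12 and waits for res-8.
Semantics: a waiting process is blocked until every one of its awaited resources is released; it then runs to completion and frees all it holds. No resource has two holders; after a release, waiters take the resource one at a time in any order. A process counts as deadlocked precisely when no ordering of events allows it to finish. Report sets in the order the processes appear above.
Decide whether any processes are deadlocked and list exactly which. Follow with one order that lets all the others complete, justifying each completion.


Nothing here is deadlocked.
Key observation: although several processes wait, no cycle exists — each chain bottoms out at a free runner.
A valid finishing order for the others: J7, J1, J6, J3, J8, J5.
Verifying each step:
  J7: no waits; runs immediately, freeing res-8
  J1 waits on res-8 — all released -> runs and releases res-0 and res-17
  J6 waits on res-17 — all released -> runs and releases res-19
  J3 waits on res-19 — all released -> runs and releases res-10 and res-1
  J8 waits on res-8 — all released -> runs and releases res-12
  J5 waits on res-12 — all released -> runs and releases res-14


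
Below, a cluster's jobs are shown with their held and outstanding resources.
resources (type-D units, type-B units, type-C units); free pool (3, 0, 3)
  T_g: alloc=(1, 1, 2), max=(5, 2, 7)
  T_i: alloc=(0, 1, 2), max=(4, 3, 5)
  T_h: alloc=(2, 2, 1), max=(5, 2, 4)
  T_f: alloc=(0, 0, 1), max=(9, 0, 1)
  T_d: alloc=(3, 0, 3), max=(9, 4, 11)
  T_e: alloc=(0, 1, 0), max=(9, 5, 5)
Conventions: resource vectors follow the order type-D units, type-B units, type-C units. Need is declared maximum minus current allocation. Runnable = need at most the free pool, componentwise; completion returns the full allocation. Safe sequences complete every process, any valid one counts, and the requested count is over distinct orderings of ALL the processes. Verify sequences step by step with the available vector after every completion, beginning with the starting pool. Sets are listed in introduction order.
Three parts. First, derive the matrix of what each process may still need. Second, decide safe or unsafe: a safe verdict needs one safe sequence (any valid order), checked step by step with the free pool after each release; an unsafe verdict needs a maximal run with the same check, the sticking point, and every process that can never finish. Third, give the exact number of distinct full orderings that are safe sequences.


(1) Need matrix, components ordered type-D units, type-B units, type-C units:
  T_g: (4, 1, 5)
  T_i: (4, 2, 3)
  T_h: (3, 0, 3)
  T_f: (9, 0, 0)
  T_d: (6, 4, 8)
  T_e: (9, 4, 5)
(2) SAFE — a valid safe sequence is T_h, T_i, T_g, T_d, T_f, T_e.
Key observation: reading the order forward, T_h is the first process whose need (3, 0, 3) meets the free pool (3, 0, 3) exactly on a resource it requests.
Step-by-step check:
  pool = (3, 0, 3)
  run T_h (needs (3, 0, 3), free (3, 0, 3)); after release of (2, 2, 1) the pool is (5, 2, 4)
  run T_i (needs (4, 2, 3), free (5, 2, 4)); after release of (0, 1, 2) the pool is (5, 3, 6)
  run T_g (needs (4, 1, 5), free (5, 3, 6)); after release of (1, 1, 2) the pool is (6, 4, 8)
  run T_d (needs (6, 4, 8), free (6, 4, 8)); after release of (3, 0, 3) the pool is (9, 4, 11)
  run T_f (needs (9, 0, 0), free (9, 4, 11)); after release of (0, 0, 1) the pool is (9, 4, 12)
  run T_e (needs (9, 4, 5), free (9, 4, 12)); after release of (0, 1, 0) the pool is (9, 5, 12)
(3) The exact count: 2 of the possible complete orderings are safe sequences.


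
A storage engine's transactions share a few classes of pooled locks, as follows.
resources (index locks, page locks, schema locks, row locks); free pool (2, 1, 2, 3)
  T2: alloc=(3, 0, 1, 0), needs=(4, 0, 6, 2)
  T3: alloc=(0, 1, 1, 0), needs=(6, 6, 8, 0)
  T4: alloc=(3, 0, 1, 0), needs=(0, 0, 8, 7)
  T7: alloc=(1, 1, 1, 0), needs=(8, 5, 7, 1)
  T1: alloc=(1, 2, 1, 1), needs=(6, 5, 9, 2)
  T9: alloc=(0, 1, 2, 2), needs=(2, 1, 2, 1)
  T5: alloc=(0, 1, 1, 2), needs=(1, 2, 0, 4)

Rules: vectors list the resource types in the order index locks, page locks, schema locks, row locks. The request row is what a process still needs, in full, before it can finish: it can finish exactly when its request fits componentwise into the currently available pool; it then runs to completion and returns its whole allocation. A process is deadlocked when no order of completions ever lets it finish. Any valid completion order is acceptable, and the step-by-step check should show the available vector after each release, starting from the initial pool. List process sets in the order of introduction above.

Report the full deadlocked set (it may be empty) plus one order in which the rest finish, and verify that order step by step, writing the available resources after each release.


Deadlocked: T2, T3, T4, T7 and T1.
Key observation: once T9, T5 finish, the pool peaks at (2, 3, 5, 7) — and every remaining process still needs more schema locks than that.
A valid finishing order for the others: T9, T5. Step-by-step check:
  pool = (2, 1, 2, 3)
  run T9 (needs (2, 1, 2, 1), free (2, 1, 2, 3)); after release of (0, 1, 2, 2) the pool is (2, 2, 4, 5)
  run T5 (needs (1, 2, 0, 4), free (2, 2, 4, 5)); after release of (0, 1, 1, 2) the pool is (2, 3, 5, 7)
The stuck group stays short no matter what:
  T2 still needs (4, 0, 6, 2) but only (2, 3, 5, 7) is free — short on index locks and schema locks
  T3 still needs (6, 6, 8, 0) but only (2, 3, 5, 7) is free — short on index locks, page locks and schema locks
  T4 still needs (0, 0, 8, 7) but only (2, 3, 5, 7) is free — short on schema locks
  T7 still needs (8, 5, 7, 1) but only (2, 3, 5, 7) is free — short on index locks, page locks and schema locks
  T1 still needs (6, 5, 9, 2) but only (2, 3, 5, 7) is free — short on index locks, page locks and schema locks


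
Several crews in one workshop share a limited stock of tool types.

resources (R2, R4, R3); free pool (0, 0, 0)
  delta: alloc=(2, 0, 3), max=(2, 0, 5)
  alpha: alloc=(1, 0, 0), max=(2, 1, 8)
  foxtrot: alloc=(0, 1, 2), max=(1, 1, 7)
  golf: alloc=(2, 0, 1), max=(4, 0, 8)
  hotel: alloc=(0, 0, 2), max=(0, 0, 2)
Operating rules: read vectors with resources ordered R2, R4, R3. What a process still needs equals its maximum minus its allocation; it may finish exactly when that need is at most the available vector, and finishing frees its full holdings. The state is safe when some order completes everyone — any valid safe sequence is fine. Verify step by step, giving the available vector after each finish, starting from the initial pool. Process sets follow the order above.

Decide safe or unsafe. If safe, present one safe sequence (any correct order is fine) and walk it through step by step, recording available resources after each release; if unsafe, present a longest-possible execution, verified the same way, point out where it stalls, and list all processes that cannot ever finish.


SAFE. One safe sequence: hotel, delta, foxtrot, golf, alpha.
Key observation: reading the order forward, delta is the first process whose need (0, 0, 2) meets the free pool (0, 0, 2) exactly on a resource it requests.
Verifying each step:
  pool = (0, 0, 0)
  hotel: need (0, 0, 0) fits (0, 0, 0); releases (0, 0, 2), pool now (0, 0, 2)
  delta: need (0, 0, 2) fits (0, 0, 2); releases (2, 0, 3), pool now (2, 0, 5)
  foxtrot: need (1, 0, 5) fits (2, 0, 5); releases (0, 1, 2), pool now (2, 1, 7)
  golf: need (2, 0, 7) fits (2, 1, 7); releases (2, 0, 1), pool now (4, 1, 8)
  alpha: need (1, 1, 8) fits (4, 1, 8); releases (1, 0, 0), pool now (5, 1, 8)


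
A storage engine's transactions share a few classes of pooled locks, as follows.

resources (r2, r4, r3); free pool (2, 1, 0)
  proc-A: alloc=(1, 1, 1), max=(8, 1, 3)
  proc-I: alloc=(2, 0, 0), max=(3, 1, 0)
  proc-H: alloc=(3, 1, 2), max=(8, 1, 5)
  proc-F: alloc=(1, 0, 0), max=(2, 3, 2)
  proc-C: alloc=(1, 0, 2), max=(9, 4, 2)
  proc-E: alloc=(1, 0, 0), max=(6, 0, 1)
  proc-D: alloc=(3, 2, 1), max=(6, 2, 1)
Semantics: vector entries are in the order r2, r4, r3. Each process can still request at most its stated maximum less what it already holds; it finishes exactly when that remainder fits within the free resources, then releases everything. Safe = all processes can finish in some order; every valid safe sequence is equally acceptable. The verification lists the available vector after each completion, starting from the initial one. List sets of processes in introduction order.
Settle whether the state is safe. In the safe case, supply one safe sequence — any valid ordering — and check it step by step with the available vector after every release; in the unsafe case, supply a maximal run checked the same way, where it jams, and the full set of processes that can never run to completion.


The state is UNSAFE.
Key observation: after proc-I, proc-D, proc-E the pool peaks at (8, 3, 1), and each blocked process is short somewhere: proc-A on r3; proc-H on r3; proc-F on r3; proc-C on r4.
The run proc-I, proc-D, proc-E cannot be extended any further. Verifying each step:
  pool = (2, 1, 0)
  run proc-I (needs (1, 1, 0), free (2, 1, 0)); after release of (2, 0, 0) the pool is (4, 1, 0)
  run proc-D (needs (3, 0, 0), free (4, 1, 0)); after release of (3, 2, 1) the pool is (7, 3, 1)
  run proc-E (needs (5, 0, 1), free (7, 3, 1)); after release of (1, 0, 0) the pool is (8, 3, 1)
  blocked: proc-A wants (7, 0, 2), pool (8, 3, 1) — not enough r3
  blocked: proc-H wants (5, 0, 3), pool (8, 3, 1) — not enough r3
  blocked: proc-F wants (1, 3, 2), pool (8, 3, 1) — not enough r3
  blocked: proc-C wants (8, 4, 0), pool (8, 3, 1) — not enough r4
Never able to finish: proc-A, proc-H, proc-F and proc-C.


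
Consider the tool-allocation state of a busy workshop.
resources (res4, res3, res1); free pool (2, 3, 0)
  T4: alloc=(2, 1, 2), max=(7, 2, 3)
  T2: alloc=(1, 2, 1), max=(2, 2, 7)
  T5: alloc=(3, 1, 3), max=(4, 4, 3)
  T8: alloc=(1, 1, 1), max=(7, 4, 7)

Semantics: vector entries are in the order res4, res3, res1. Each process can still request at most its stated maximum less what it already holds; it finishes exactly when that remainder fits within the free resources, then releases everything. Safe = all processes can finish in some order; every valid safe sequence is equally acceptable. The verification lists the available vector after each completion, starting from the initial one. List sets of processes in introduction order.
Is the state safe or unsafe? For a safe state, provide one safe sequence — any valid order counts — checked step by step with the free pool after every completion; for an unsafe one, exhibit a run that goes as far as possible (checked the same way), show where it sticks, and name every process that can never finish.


UNSAFE — no complete ordering exists.
Key observation: T5, T4 can finish, but then (7, 5, 5) is all there is, and the blocked group's res1 demands exceed it.
The run T5, T4 cannot be extended any further. Step-by-step check:
  pool = (2, 3, 0)
  run T5 (needs (1, 3, 0), free (2, 3, 0)); after release of (3, 1, 3) the pool is (5, 4, 3)
  run T4 (needs (5, 1, 1), free (5, 4, 3)); after release of (2, 1, 2) the pool is (7, 5, 5)
  T2 cannot run: need (1, 0, 6) vs free (7, 5, 5) (insufficient res1)
  T8 cannot run: need (6, 3, 6) vs free (7, 5, 5) (insufficient res1)
Permanently blocked: T2 and T8.


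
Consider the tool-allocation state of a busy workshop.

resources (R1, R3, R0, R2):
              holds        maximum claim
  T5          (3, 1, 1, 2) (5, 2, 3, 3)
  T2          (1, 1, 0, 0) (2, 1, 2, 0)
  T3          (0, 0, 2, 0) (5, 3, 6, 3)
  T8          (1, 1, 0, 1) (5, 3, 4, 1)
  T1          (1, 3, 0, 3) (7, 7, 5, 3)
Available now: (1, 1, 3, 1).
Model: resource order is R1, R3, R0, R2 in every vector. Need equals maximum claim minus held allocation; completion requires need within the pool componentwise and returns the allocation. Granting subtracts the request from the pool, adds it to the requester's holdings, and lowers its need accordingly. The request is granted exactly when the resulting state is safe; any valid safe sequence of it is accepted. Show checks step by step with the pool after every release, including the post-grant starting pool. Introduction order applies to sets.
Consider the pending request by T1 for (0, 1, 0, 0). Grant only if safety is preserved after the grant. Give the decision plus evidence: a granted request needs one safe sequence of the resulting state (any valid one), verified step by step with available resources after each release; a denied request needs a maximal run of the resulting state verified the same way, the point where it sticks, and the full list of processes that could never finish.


GRANT — the state after the grant stays safe, e.g. via T2, T5, T8, T3, T1.
Key observation: granting shrinks the pool to (1, 0, 3, 1), yet T2 still fits and the chain goes through.
Step-by-step check of the post-grant state:
  pool = (1, 0, 3, 1)
  run T2 (needs (1, 0, 2, 0), free (1, 0, 3, 1)); after release of (1, 1, 0, 0) the pool is (2, 1, 3, 1)
  run T5 (needs (2, 1, 2, 1), free (2, 1, 3, 1)); after release of (3, 1, 1, 2) the pool is (5, 2, 4, 3)
  run T8 (needs (4, 2, 4, 0), free (5, 2, 4, 3)); after release of (1, 1, 0, 1) the pool is (6, 3, 4, 4)
  run T3 (needs (5, 3, 4, 3), free (6, 3, 4, 4)); after release of (0, 0, 2, 0) the pool is (6, 3, 6, 4)
  run T1 (needs (6, 3, 5, 0), free (6, 3, 6, 4)); after release of (1, 4, 0, 3) the pool is (7, 7, 6, 7)
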